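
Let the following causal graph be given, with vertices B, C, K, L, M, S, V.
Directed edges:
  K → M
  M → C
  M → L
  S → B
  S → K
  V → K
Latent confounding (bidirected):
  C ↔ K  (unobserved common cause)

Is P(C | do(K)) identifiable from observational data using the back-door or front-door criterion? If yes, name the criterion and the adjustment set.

desc(K)\{K}={C,L,M}; candidates ⊆ {B,S,V}.
K↔C: latent back-door arc(s) into K.
size 0: {}; under {} K still reaches {B,C,S,V} ∋ C.
size 1: {B}, {S}, {V}; under {B} K still reaches {C,S,V} ∋ C.
size 2: {B,S}, {B,V}, {S,V}; under {B,S} K still reaches {C,V} ∋ C.
K↔C cannot be blocked by any observed set — no back-door set.
{M}: (i) intercepts every directed K→C path; (ii) no back-door K→{M}; (iii) {K} blocks every back-door {M}→C. Front-door holds.
P(C|do(K)) = Σ_{M} P(M|K) Σ_{K'} P(C|M,K')P(K').

P(C|do(K)): frontdoor, adjust for {M}.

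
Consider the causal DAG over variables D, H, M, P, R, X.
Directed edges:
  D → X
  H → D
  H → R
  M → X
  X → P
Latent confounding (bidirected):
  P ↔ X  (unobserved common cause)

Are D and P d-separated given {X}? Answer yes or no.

Bayes-Ball from D | {X} reaches {H,M,P,R}.
P ∈ reach(D|{X}) ⇒ D ⊥̸ P | {X}.

No — D and P are d-connected given {X}.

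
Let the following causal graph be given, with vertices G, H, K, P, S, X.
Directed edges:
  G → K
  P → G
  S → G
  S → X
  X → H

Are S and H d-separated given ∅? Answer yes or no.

Bayes-Ball from S | ∅ reaches {G,H,K,X}.
H ∈ reach(S|∅) ⇒ S ⊥̸ H | ∅.

No — S and H are d-connected given ∅.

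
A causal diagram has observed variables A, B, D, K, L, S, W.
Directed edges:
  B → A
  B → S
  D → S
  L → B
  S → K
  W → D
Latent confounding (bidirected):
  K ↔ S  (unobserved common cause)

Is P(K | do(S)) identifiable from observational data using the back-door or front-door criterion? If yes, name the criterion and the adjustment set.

desc(S)\{S}={K}; candidates ⊆ {A,B,D,L,W}.
S↔K: latent back-door arc(s) into S.
size 0: {}; under {} S still reaches {A,B,D,K,L,W} ∋ K.
size 1: {A}, {B}, {D} …(+2); under {A} S still reaches {B,D,K,L,W} ∋ K.
size 2: {A,B}, {A,D}, {A,L} …(+7); under {A,B} S still reaches {D,K,W} ∋ K.
S↔K cannot be blocked by any observed set — no back-door set.
No mediator lies on a directed S→…→K path.
Neither criterion identifies P(K|do(S)) in this graph.

P(K|do(S)): not identifiable (no BD/FD set).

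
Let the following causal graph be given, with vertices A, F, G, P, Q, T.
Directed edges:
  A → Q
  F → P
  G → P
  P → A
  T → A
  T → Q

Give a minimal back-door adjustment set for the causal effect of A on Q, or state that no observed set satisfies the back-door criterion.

desc(A)\{A}={Q}; candidates ⊆ {F,G,P,T}.
size 0: {}; under {} A still reaches {F,G,P,Q,T} ∋ Q.
{T}: A⊥Q given {T} in G with A→· removed — back-door holds.

A→Q: minimal back-door set {T}.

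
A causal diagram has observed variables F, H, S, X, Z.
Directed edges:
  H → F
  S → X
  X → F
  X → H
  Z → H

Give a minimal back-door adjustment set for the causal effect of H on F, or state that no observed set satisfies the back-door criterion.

desc(H)\{H}={F}; candidates ⊆ {S,X,Z}.
size 0: {}; under {} H still reaches {F,S,X,Z} ∋ F.
{X}: H⊥F given {X} in G with H→· removed — back-door holds.

H→F: minimal back-door set {X}.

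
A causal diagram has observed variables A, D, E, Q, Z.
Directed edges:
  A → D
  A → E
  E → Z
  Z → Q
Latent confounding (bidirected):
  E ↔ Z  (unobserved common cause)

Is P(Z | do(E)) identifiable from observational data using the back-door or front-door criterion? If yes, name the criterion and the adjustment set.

P(Z|do(E)): not identifiable (no BD/FD set).

desc(E)\{E}={Q,Z}; candidates ⊆ {A,D}.
E↔Z: latent back-door arc(s) into E.
size 0: {}; under {} E still reaches {A,D,Q,Z} ∋ Z.
size 1: {A}, {D}; under {A} E still reaches {Q,Z} ∋ Z.
size 2: {A,D}; under {A,D} E still reaches {Q,Z} ∋ Z.
E↔Z cannot be blocked by any observed set — no back-door set.
No mediator lies on a directed E→…→Z path.
Neither criterion identifies P(Z|do(E)) in this graph.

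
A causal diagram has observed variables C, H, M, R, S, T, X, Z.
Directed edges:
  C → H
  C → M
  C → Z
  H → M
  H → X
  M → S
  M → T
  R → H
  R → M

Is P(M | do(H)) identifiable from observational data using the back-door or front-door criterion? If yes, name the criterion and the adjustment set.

desc(H)\{H}={M,S,T,X}; candidates ⊆ {C,R,Z}.
size 0: {}; under {} H still reaches {C,M,R,S,T,Z} ∋ M.
size 1: {C}, {R}, {Z}; under {C} H still reaches {M,R,S,T} ∋ M.
{C,R}: H⊥M given {C,R} in G with H→· removed — back-door holds.
P(M|do(H)) = Σ_{C,R} P(M|H,C,R)·P(C,R).

P(M|do(H)): backdoor, adjust for {C, R}.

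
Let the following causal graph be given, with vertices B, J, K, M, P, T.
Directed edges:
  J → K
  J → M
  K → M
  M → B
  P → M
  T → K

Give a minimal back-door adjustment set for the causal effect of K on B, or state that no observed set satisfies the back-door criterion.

K→B: minimal back-door set {J}.

desc(K)\{K}={B,M}; candidates ⊆ {J,P,T}.
size 0: {}; under {} K still reaches {B,J,M,T} ∋ B.
{J}: K⊥B given {J} in G with K→· removed — back-door holds.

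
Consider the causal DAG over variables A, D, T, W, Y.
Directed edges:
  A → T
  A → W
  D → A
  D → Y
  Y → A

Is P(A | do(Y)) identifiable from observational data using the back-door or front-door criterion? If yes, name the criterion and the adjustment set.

desc(Y)\{Y}={A,T,W}; candidates ⊆ {D}.
size 0: {}; under {} Y still reaches {A,D,T,W} ∋ A.
{D}: Y⊥A given {D} in G with Y→· removed — back-door holds.
P(A|do(Y)) = Σ_{D} P(A|Y,D)·P(D).

P(A|do(Y)): backdoor, adjust for {D}.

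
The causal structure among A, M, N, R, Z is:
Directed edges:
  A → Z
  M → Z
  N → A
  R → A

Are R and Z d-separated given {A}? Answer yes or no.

Bayes-Ball from R | {A} reaches {N}.
Z ∉ reach(R|{A}) ⇒ R ⊥ Z | {A}.

Yes — R ⊥ Z | {A}.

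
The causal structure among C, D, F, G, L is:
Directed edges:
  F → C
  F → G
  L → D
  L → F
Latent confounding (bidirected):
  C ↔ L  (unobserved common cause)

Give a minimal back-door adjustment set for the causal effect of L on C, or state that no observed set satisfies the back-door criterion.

desc(L)\{L}={C,D,F,G}; candidates ⊆ {—}.
L↔C: latent back-door arc(s) into L.
size 0: {}; under {} L still reaches {C} ∋ C.
L↔C cannot be blocked by any observed set — no back-door set.

L→C: no observed back-door set.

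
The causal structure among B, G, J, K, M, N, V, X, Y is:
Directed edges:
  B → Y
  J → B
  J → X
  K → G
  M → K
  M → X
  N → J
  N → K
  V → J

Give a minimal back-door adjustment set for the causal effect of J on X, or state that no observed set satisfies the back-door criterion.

desc(J)\{J}={B,X,Y}; candidates ⊆ {G,K,M,N,V}.
∅: J⊥X given ∅ in G with J→· removed — back-door holds.

J→X: minimal back-door set ∅.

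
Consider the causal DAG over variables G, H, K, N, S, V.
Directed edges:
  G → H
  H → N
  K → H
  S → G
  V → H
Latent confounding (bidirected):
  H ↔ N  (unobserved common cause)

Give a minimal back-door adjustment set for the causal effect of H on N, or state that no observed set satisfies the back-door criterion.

desc(H)\{H}={N}; candidates ⊆ {G,K,S,V}.
H↔N: latent back-door arc(s) into H.
size 0: {}; under {} H still reaches {G,K,N,S,V} ∋ N.
size 1: {G}, {K}, {S} …(+1); under {G} H still reaches {K,N,V} ∋ N.
size 2: {G,K}, {G,S}, {G,V} …(+3); under {G,K} H still reaches {N,V} ∋ N.
H↔N cannot be blocked by any observed set — no back-door set.

H→N: no observed back-door set.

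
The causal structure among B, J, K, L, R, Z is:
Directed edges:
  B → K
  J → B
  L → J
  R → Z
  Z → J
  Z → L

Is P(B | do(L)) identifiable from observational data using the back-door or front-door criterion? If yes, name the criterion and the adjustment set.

P(B|do(L)): backdoor, adjust for {Z}.

desc(L)\{L}={B,J,K}; candidates ⊆ {R,Z}.
size 0: {}; under {} L still reaches {B,J,K,R,Z} ∋ B.
{Z}: L⊥B given {Z} in G with L→· removed — back-door holds.
P(B|do(L)) = Σ_{Z} P(B|L,Z)·P(Z).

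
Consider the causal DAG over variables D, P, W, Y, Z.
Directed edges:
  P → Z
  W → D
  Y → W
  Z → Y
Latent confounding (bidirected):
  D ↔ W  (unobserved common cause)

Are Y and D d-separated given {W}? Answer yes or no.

No — Y and D are d-connected given {W}.

Bayes-Ball from Y | {W} reaches {D,P,Z}.
D ∈ reach(Y|{W}) ⇒ Y ⊥̸ D | {W}.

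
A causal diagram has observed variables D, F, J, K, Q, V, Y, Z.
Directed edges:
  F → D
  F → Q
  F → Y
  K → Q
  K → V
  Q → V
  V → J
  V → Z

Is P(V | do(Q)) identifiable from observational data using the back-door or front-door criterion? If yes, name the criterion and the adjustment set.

desc(Q)\{Q}={J,V,Z}; candidates ⊆ {D,F,K,Y}.
size 0: {}; under {} Q still reaches {D,F,J,K,V,Y,Z} ∋ V.
{K}: Q⊥V given {K} in G with Q→· removed — back-door holds.
P(V|do(Q)) = Σ_{K} P(V|Q,K)·P(K).

P(V|do(Q)): backdoor, adjust for {K}.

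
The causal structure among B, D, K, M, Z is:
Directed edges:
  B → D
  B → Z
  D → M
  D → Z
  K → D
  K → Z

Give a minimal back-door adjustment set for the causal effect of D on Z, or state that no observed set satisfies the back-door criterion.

desc(D)\{D}={M,Z}; candidates ⊆ {B,K}.
size 0: {}; under {} D still reaches {B,K,Z} ∋ Z.
size 1: {B}, {K}; under {B} D still reaches {K,Z} ∋ Z.
{B,K}: D⊥Z given {B,K} in G with D→· removed — back-door holds.

D→Z: minimal back-door set {B, K}.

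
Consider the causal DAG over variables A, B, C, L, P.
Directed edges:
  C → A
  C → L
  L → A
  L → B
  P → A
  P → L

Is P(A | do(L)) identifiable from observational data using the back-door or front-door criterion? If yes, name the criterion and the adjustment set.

P(A|do(L)): backdoor, adjust for {C, P}.

desc(L)\{L}={A,B}; candidates ⊆ {C,P}.
size 0: {}; under {} L still reaches {A,C,P} ∋ A.
size 1: {C}, {P}; under {C} L still reaches {A,P} ∋ A.
{C,P}: L⊥A given {C,P} in G with L→· removed — back-door holds.
P(A|do(L)) = Σ_{C,P} P(A|L,C,P)·P(C,P).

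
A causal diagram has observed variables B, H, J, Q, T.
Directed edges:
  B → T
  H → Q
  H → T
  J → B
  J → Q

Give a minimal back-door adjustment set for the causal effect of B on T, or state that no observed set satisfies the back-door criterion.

desc(B)\{B}={T}; candidates ⊆ {H,J,Q}.
∅: B⊥T given ∅ in G with B→· removed — back-door holds.

B→T: minimal back-door set ∅.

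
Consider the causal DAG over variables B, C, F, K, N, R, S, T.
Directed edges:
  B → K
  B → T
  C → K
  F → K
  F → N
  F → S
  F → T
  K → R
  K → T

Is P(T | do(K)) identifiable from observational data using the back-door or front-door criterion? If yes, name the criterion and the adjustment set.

desc(K)\{K}={R,T}; candidates ⊆ {B,C,F,N,S}.
size 0: {}; under {} K still reaches {B,C,F,N,S,T} ∋ T.
size 1: {B}, {C}, {F} …(+2); under {B} K still reaches {C,F,N,S,T} ∋ T.
{B,F}: K⊥T given {B,F} in G with K→· removed — back-door holds.
P(T|do(K)) = Σ_{B,F} P(T|K,B,F)·P(B,F).

P(T|do(K)): backdoor, adjust for {B, F}.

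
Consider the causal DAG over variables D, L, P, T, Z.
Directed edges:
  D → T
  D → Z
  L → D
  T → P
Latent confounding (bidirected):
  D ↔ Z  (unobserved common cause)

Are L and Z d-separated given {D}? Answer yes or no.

No — L and Z are d-connected given {D}.

Bayes-Ball from L | {D} reaches {Z}.
Z ∈ reach(L|{D}) ⇒ L ⊥̸ Z | {D}.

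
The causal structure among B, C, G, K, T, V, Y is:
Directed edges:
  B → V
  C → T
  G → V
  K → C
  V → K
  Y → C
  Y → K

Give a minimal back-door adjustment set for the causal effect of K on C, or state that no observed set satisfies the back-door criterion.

K→C: minimal back-door set {Y}.

desc(K)\{K}={C,T}; candidates ⊆ {B,G,V,Y}.
size 0: {}; under {} K still reaches {B,C,G,T,V,Y} ∋ C.
{Y}: K⊥C given {Y} in G with K→· removed — back-door holds.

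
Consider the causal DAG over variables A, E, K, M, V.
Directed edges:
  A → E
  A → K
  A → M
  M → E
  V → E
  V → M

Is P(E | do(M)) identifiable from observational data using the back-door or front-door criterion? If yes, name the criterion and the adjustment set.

P(E|do(M)): backdoor, adjust for {A, V}.

desc(M)\{M}={E}; candidates ⊆ {A,K,V}.
size 0: {}; under {} M still reaches {A,E,K,V} ∋ E.
size 1: {A}, {K}, {V}; under {A} M still reaches {E,V} ∋ E.
{A,V}: M⊥E given {A,V} in G with M→· removed — back-door holds.
P(E|do(M)) = Σ_{A,V} P(E|M,A,V)·P(A,V).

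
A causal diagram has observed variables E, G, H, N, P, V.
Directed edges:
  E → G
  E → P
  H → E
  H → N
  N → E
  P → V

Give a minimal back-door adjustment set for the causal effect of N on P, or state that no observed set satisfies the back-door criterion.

desc(N)\{N}={E,G,P,V}; candidates ⊆ {H}.
size 0: {}; under {} N still reaches {E,G,H,P,V} ∋ P.
{H}: N⊥P given {H} in G with N→· removed — back-door holds.

N→P: minimal back-door set {H}.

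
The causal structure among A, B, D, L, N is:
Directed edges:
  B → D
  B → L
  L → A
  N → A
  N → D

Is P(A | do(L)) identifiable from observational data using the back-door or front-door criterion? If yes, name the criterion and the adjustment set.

desc(L)\{L}={A}; candidates ⊆ {B,D,N}.
∅: L⊥A given ∅ in G with L→· removed — back-door holds.
P(A|do(L)) = P(A|L) — no adjustment needed.

P(A|do(L)): backdoor, adjust for ∅.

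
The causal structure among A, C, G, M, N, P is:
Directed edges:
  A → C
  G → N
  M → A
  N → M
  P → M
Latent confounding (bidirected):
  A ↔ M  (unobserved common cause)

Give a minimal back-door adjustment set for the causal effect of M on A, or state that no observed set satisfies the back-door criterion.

M→A: no observed back-door set.

desc(M)\{M}={A,C}; candidates ⊆ {G,N,P}.
M↔A: latent back-door arc(s) into M.
size 0: {}; under {} M still reaches {A,C,G,N,P} ∋ A.
size 1: {G}, {N}, {P}; under {G} M still reaches {A,C,N,P} ∋ A.
size 2: {G,N}, {G,P}, {N,P}; under {G,N} M still reaches {A,C,P} ∋ A.
M↔A cannot be blocked by any observed set — no back-door set.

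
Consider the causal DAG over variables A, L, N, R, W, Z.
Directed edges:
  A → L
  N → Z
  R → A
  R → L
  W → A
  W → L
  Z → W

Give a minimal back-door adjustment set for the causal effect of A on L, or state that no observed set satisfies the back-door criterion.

A→L: minimal back-door set {R, W}.

desc(A)\{A}={L}; candidates ⊆ {N,R,W,Z}.
size 0: {}; under {} A still reaches {L,N,R,W,Z} ∋ L.
size 1: {N}, {R}, {W} …(+1); under {N} A still reaches {L,R,W,Z} ∋ L.
{R,W}: A⊥L given {R,W} in G with A→· removed — back-door holds.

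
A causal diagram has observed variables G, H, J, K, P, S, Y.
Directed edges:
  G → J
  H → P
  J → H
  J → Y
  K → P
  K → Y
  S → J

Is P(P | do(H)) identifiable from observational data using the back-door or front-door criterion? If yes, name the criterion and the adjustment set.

P(P|do(H)): backdoor, adjust for ∅.

desc(H)\{H}={P}; candidates ⊆ {G,J,K,S,Y}.
∅: H⊥P given ∅ in G with H→· removed — back-door holds.
P(P|do(H)) = P(P|H) — no adjustment needed.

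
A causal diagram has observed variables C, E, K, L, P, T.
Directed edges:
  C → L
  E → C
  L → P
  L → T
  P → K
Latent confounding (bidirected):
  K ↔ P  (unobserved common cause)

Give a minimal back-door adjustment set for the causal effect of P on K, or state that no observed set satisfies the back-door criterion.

P→K: no observed back-door set.

desc(P)\{P}={K}; candidates ⊆ {C,E,L,T}.
P↔K: latent back-door arc(s) into P.
size 0: {}; under {} P still reaches {C,E,K,L,T} ∋ K.
size 1: {C}, {E}, {L} …(+1); under {C} P still reaches {K,L,T} ∋ K.
size 2: {C,E}, {C,L}, {C,T} …(+3); under {C,E} P still reaches {K,L,T} ∋ K.
P↔K cannot be blocked by any observed set — no back-door set.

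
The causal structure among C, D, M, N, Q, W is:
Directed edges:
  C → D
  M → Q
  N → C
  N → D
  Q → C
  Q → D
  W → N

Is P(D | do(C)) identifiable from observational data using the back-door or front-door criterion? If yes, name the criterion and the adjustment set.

P(D|do(C)): backdoor, adjust for {N, Q}.

desc(C)\{C}={D}; candidates ⊆ {M,N,Q,W}.
size 0: {}; under {} C still reaches {D,M,N,Q,W} ∋ D.
size 1: {M}, {N}, {Q} …(+1); under {M} C still reaches {D,N,Q,W} ∋ D.
{N,Q}: C⊥D given {N,Q} in G with C→· removed — back-door holds.
P(D|do(C)) = Σ_{N,Q} P(D|C,N,Q)·P(N,Q).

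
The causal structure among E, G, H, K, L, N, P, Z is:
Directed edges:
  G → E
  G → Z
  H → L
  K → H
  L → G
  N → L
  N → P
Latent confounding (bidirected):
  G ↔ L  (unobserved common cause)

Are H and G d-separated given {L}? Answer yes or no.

Bayes-Ball from H | {L} reaches {E,G,K,N,P,Z}.
G ∈ reach(H|{L}) ⇒ H ⊥̸ G | {L}.

No — H and G are d-connected given {L}.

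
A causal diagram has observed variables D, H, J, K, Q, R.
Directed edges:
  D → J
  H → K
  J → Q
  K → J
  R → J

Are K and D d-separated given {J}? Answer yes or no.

Bayes-Ball from K | {J} reaches {D,H,R}.
D ∈ reach(K|{J}) ⇒ K ⊥̸ D | {J}.

No — K and D are d-connected given {J}.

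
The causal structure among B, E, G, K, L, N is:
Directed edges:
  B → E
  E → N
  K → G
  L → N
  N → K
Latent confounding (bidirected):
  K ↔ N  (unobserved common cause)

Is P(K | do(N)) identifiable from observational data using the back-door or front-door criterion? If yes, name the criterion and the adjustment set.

desc(N)\{N}={G,K}; candidates ⊆ {B,E,L}.
N↔K: latent back-door arc(s) into N.
size 0: {}; under {} N still reaches {B,E,G,K,L} ∋ K.
size 1: {B}, {E}, {L}; under {B} N still reaches {E,G,K,L} ∋ K.
size 2: {B,E}, {B,L}, {E,L}; under {B,E} N still reaches {G,K,L} ∋ K.
N↔K cannot be blocked by any observed set — no back-door set.
No mediator lies on a directed N→…→K path.
Neither criterion identifies P(K|do(N)) in this graph.

P(K|do(N)): not identifiable (no BD/FD set).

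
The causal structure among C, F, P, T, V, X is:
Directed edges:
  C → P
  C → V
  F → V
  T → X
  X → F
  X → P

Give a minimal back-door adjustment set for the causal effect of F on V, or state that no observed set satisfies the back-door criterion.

F→V: minimal back-door set ∅.

desc(F)\{F}={V}; candidates ⊆ {C,P,T,X}.
∅: F⊥V given ∅ in G with F→· removed — back-door holds.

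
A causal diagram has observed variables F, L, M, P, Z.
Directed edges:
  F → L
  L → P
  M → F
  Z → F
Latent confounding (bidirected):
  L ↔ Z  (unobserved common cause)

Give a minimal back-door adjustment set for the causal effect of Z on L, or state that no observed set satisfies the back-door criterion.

Z→L: no observed back-door set.

desc(Z)\{Z}={F,L,P}; candidates ⊆ {M}.
Z↔L: latent back-door arc(s) into Z.
size 0: {}; under {} Z still reaches {L,P} ∋ L.
size 1: {M}; under {M} Z still reaches {L,P} ∋ L.
Z↔L cannot be blocked by any observed set — no back-door set.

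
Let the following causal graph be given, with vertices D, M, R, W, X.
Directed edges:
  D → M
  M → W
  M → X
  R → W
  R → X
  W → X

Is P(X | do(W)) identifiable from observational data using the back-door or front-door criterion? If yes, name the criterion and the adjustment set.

P(X|do(W)): backdoor, adjust for {M, R}.

desc(W)\{W}={X}; candidates ⊆ {D,M,R}.
size 0: {}; under {} W still reaches {D,M,R,X} ∋ X.
size 1: {D}, {M}, {R}; under {D} W still reaches {M,R,X} ∋ X.
{M,R}: W⊥X given {M,R} in G with W→· removed — back-door holds.
P(X|do(W)) = Σ_{M,R} P(X|W,M,R)·P(M,R).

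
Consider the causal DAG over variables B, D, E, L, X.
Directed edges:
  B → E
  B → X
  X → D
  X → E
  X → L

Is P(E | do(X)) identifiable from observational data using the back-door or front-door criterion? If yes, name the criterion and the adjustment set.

desc(X)\{X}={D,E,L}; candidates ⊆ {B}.
size 0: {}; under {} X still reaches {B,E} ∋ E.
{B}: X⊥E given {B} in G with X→· removed — back-door holds.
P(E|do(X)) = Σ_{B} P(E|X,B)·P(B).

P(E|do(X)): backdoor, adjust for {B}.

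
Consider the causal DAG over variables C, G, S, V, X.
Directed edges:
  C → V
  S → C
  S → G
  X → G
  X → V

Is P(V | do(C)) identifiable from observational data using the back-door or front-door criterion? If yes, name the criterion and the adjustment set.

P(V|do(C)): backdoor, adjust for ∅.

desc(C)\{C}={V}; candidates ⊆ {G,S,X}.
∅: C⊥V given ∅ in G with C→· removed — back-door holds.
P(V|do(C)) = P(V|C) — no adjustment needed.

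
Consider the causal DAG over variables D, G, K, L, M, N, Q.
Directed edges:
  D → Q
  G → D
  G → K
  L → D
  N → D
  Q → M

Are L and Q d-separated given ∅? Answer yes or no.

Bayes-Ball from L | ∅ reaches {D,M,Q}.
Q ∈ reach(L|∅) ⇒ L ⊥̸ Q | ∅.

No — L and Q are d-connected given ∅.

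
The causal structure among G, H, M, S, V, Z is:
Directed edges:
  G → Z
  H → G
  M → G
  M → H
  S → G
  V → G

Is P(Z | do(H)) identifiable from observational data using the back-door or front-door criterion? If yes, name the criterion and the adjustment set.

P(Z|do(H)): backdoor, adjust for {M}.

desc(H)\{H}={G,Z}; candidates ⊆ {M,S,V}.
size 0: {}; under {} H still reaches {G,M,Z} ∋ Z.
{M}: H⊥Z given {M} in G with H→· removed — back-door holds.
P(Z|do(H)) = Σ_{M} P(Z|H,M)·P(M).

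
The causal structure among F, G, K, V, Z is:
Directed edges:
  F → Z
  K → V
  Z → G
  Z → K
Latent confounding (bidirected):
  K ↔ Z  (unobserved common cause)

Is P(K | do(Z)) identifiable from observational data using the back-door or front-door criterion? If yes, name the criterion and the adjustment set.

desc(Z)\{Z}={G,K,V}; candidates ⊆ {F}.
Z↔K: latent back-door arc(s) into Z.
size 0: {}; under {} Z still reaches {F,K,V} ∋ K.
size 1: {F}; under {F} Z still reaches {K,V} ∋ K.
Z↔K cannot be blocked by any observed set — no back-door set.
No mediator lies on a directed Z→…→K path.
Neither criterion identifies P(K|do(Z)) in this graph.

P(K|do(Z)): not identifiable (no BD/FD set).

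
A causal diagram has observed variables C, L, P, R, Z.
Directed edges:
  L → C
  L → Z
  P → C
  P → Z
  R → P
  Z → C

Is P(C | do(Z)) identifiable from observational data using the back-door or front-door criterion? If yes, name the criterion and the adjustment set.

P(C|do(Z)): backdoor, adjust for {L, P}.

desc(Z)\{Z}={C}; candidates ⊆ {L,P,R}.
size 0: {}; under {} Z still reaches {C,L,P,R} ∋ C.
size 1: {L}, {P}, {R}; under {L} Z still reaches {C,P,R} ∋ C.
{L,P}: Z⊥C given {L,P} in G with Z→· removed — back-door holds.
P(C|do(Z)) = Σ_{L,P} P(C|Z,L,P)·P(L,P).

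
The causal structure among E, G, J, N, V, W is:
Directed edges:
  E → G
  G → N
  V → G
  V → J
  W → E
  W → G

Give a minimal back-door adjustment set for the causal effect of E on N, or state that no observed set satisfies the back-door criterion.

E→N: minimal back-door set {W}.

desc(E)\{E}={G,N}; candidates ⊆ {J,V,W}.
size 0: {}; under {} E still reaches {G,N,W} ∋ N.
{W}: E⊥N given {W} in G with E→· removed — back-door holds.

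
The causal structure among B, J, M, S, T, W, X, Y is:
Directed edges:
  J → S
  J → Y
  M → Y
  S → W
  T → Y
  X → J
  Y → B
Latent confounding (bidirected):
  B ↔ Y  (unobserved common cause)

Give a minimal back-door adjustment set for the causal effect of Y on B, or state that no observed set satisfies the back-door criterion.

Y→B: no observed back-door set.

desc(Y)\{Y}={B}; candidates ⊆ {J,M,S,T,W,X}.
Y↔B: latent back-door arc(s) into Y.
size 0: {}; under {} Y still reaches {B,J,M,S,T,W,X} ∋ B.
size 1: {J}, {M}, {S} …(+3); under {J} Y still reaches {B,M,T} ∋ B.
size 2: {J,M}, {J,S}, {J,T} …(+12); under {J,M} Y still reaches {B,T} ∋ B.
Y↔B cannot be blocked by any observed set — no back-door set.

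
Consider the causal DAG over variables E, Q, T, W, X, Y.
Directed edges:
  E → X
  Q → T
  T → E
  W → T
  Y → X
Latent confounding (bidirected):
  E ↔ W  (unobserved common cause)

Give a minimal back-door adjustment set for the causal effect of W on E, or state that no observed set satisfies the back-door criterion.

desc(W)\{W}={E,T,X}; candidates ⊆ {Q,Y}.
W↔E: latent back-door arc(s) into W.
size 0: {}; under {} W still reaches {E,X} ∋ E.
size 1: {Q}, {Y}; under {Q} W still reaches {E,X} ∋ E.
size 2: {Q,Y}; under {Q,Y} W still reaches {E,X} ∋ E.
W↔E cannot be blocked by any observed set — no back-door set.

W→E: no observed back-door set.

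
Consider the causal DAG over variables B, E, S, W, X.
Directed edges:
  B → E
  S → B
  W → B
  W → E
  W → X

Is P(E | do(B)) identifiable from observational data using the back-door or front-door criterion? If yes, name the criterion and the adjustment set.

P(E|do(B)): backdoor, adjust for {W}.

desc(B)\{B}={E}; candidates ⊆ {S,W,X}.
size 0: {}; under {} B still reaches {E,S,W,X} ∋ E.
{W}: B⊥E given {W} in G with B→· removed — back-door holds.
P(E|do(B)) = Σ_{W} P(E|B,W)·P(W).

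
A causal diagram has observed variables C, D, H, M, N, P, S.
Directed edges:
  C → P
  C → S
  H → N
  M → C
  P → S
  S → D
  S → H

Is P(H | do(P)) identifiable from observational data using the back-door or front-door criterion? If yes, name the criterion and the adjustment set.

P(H|do(P)): backdoor, adjust for {C}.

desc(P)\{P}={D,H,N,S}; candidates ⊆ {C,M}.
size 0: {}; under {} P still reaches {C,D,H,M,N,S} ∋ H.
{C}: P⊥H given {C} in G with P→· removed — back-door holds.
P(H|do(P)) = Σ_{C} P(H|P,C)·P(C).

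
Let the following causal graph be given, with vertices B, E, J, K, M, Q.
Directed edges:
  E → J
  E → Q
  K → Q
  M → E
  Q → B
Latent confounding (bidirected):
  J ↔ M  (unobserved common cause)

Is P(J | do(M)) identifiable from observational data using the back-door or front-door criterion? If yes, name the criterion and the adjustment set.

P(J|do(M)): frontdoor, adjust for {E}.

desc(M)\{M}={B,E,J,Q}; candidates ⊆ {K}.
M↔J: latent back-door arc(s) into M.
size 0: {}; under {} M still reaches {J} ∋ J.
size 1: {K}; under {K} M still reaches {J} ∋ J.
M↔J cannot be blocked by any observed set — no back-door set.
{E}: (i) intercepts every directed M→J path; (ii) no back-door M→{E}; (iii) {M} blocks every back-door {E}→J. Front-door holds.
P(J|do(M)) = Σ_{E} P(E|M) Σ_{M'} P(J|E,M')P(M').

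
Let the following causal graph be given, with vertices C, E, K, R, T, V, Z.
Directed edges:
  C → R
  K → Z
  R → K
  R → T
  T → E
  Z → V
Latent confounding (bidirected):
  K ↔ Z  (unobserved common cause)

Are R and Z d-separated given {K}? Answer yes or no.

Bayes-Ball from R | {K} reaches {C,E,T,V,Z}.
Z ∈ reach(R|{K}) ⇒ R ⊥̸ Z | {K}.

No — R and Z are d-connected given {K}.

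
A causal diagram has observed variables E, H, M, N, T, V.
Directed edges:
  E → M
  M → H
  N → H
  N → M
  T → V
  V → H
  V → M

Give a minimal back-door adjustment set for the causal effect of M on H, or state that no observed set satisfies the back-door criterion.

desc(M)\{M}={H}; candidates ⊆ {E,N,T,V}.
size 0: {}; under {} M still reaches {E,H,N,T,V} ∋ H.
size 1: {E}, {N}, {T} …(+1); under {E} M still reaches {H,N,T,V} ∋ H.
{N,V}: M⊥H given {N,V} in G with M→· removed — back-door holds.

M→H: minimal back-door set {N, V}.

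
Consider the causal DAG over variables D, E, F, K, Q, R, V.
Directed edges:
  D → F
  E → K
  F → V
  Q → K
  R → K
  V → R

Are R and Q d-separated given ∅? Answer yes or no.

Yes — R ⊥ Q | ∅.

Bayes-Ball from R | ∅ reaches {D,F,K,V}.
Q ∉ reach(R|∅) ⇒ R ⊥ Q | ∅.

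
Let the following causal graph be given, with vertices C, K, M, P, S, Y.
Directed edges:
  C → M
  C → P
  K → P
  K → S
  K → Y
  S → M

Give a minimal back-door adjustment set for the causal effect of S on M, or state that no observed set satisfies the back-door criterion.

desc(S)\{S}={M}; candidates ⊆ {C,K,P,Y}.
∅: S⊥M given ∅ in G with S→· removed — back-door holds.

S→M: minimal back-door set ∅.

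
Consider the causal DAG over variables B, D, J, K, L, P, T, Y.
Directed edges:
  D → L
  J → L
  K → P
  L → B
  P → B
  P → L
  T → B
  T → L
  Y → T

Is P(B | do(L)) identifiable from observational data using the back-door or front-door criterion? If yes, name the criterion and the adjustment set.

P(B|do(L)): backdoor, adjust for {P, T}.

desc(L)\{L}={B}; candidates ⊆ {D,J,K,P,T,Y}.
size 0: {}; under {} L still reaches {B,D,J,K,P,T,Y} ∋ B.
size 1: {D}, {J}, {K} …(+3); under {D} L still reaches {B,J,K,P,T,Y} ∋ B.
{P,T}: L⊥B given {P,T} in G with L→· removed — back-door holds.
P(B|do(L)) = Σ_{P,T} P(B|L,P,T)·P(P,T).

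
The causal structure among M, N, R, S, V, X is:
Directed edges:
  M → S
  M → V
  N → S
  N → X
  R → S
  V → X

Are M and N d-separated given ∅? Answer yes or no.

Yes — M ⊥ N | ∅.

Bayes-Ball from M | ∅ reaches {S,V,X}.
N ∉ reach(M|∅) ⇒ M ⊥ N | ∅.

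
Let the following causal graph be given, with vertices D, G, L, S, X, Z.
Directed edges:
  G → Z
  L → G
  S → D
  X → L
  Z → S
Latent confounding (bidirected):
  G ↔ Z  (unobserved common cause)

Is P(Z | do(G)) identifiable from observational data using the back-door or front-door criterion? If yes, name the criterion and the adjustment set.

P(Z|do(G)): not identifiable (no BD/FD set).

desc(G)\{G}={D,S,Z}; candidates ⊆ {L,X}.
G↔Z: latent back-door arc(s) into G.
size 0: {}; under {} G still reaches {D,L,S,X,Z} ∋ Z.
size 1: {L}, {X}; under {L} G still reaches {D,S,Z} ∋ Z.
size 2: {L,X}; under {L,X} G still reaches {D,S,Z} ∋ Z.
G↔Z cannot be blocked by any observed set — no back-door set.
No mediator lies on a directed G→…→Z path.
Neither criterion identifies P(Z|do(G)) in this graph.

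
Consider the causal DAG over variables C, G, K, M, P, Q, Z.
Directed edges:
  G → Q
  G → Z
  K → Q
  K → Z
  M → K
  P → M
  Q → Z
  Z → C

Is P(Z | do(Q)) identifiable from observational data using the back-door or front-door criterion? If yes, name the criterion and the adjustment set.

desc(Q)\{Q}={C,Z}; candidates ⊆ {G,K,M,P}.
size 0: {}; under {} Q still reaches {C,G,K,M,P,Z} ∋ Z.
size 1: {G}, {K}, {M} …(+1); under {G} Q still reaches {C,K,M,P,Z} ∋ Z.
{G,K}: Q⊥Z given {G,K} in G with Q→· removed — back-door holds.
P(Z|do(Q)) = Σ_{G,K} P(Z|Q,G,K)·P(G,K).

P(Z|do(Q)): backdoor, adjust for {G, K}.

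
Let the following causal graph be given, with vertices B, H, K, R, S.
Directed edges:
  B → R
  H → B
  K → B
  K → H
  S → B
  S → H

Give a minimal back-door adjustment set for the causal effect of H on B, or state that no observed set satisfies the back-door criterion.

H→B: minimal back-door set {K, S}.

desc(H)\{H}={B,R}; candidates ⊆ {K,S}.
size 0: {}; under {} H still reaches {B,K,R,S} ∋ B.
size 1: {K}, {S}; under {K} H still reaches {B,R,S} ∋ B.
{K,S}: H⊥B given {K,S} in G with H→· removed — back-door holds.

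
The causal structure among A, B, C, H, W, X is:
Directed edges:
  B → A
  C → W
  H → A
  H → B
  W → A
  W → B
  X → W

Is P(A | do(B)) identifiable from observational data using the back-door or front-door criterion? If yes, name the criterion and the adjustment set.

desc(B)\{B}={A}; candidates ⊆ {C,H,W,X}.
size 0: {}; under {} B still reaches {A,C,H,W,X} ∋ A.
size 1: {C}, {H}, {W} …(+1); under {C} B still reaches {A,H,W,X} ∋ A.
{H,W}: B⊥A given {H,W} in G with B→· removed — back-door holds.
P(A|do(B)) = Σ_{H,W} P(A|B,H,W)·P(H,W).

P(A|do(B)): backdoor, adjust for {H, W}.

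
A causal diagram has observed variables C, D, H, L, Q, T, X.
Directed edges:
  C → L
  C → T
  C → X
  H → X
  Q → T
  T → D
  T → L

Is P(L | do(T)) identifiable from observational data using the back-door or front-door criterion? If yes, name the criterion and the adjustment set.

desc(T)\{T}={D,L}; candidates ⊆ {C,H,Q,X}.
size 0: {}; under {} T still reaches {C,L,Q,X} ∋ L.
{C}: T⊥L given {C} in G with T→· removed — back-door holds.
P(L|do(T)) = Σ_{C} P(L|T,C)·P(C).

P(L|do(T)): backdoor, adjust for {C}.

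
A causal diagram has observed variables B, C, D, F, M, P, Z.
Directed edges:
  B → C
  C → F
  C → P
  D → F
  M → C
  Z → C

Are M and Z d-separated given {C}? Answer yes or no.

No — M and Z are d-connected given {C}.

Bayes-Ball from M | {C} reaches {B,Z}.
Z ∈ reach(M|{C}) ⇒ M ⊥̸ Z | {C}.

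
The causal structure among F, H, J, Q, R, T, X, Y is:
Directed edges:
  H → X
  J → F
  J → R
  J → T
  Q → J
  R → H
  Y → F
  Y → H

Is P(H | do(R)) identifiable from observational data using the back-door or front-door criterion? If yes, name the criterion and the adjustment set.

desc(R)\{R}={H,X}; candidates ⊆ {F,J,Q,T,Y}.
∅: R⊥H given ∅ in G with R→· removed — back-door holds.
P(H|do(R)) = P(H|R) — no adjustment needed.

P(H|do(R)): backdoor, adjust for ∅.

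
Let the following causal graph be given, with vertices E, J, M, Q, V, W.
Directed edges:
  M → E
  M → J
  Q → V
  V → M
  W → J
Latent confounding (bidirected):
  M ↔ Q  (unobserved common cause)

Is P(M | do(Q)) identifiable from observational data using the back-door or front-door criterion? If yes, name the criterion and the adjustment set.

desc(Q)\{Q}={E,J,M,V}; candidates ⊆ {W}.
Q↔M: latent back-door arc(s) into Q.
size 0: {}; under {} Q still reaches {E,J,M} ∋ M.
size 1: {W}; under {W} Q still reaches {E,J,M} ∋ M.
Q↔M cannot be blocked by any observed set — no back-door set.
{V}: (i) intercepts every directed Q→M path; (ii) no back-door Q→{V}; (iii) {Q} blocks every back-door {V}→M. Front-door holds.
P(M|do(Q)) = Σ_{V} P(V|Q) Σ_{Q'} P(M|V,Q')P(Q').

P(M|do(Q)): frontdoor, adjust for {V}.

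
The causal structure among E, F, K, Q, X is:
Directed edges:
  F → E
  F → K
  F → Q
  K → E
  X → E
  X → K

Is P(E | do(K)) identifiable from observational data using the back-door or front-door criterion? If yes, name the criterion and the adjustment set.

P(E|do(K)): backdoor, adjust for {F, X}.

desc(K)\{K}={E}; candidates ⊆ {F,Q,X}.
size 0: {}; under {} K still reaches {E,F,Q,X} ∋ E.
size 1: {F}, {Q}, {X}; under {F} K still reaches {E,X} ∋ E.
{F,X}: K⊥E given {F,X} in G with K→· removed — back-door holds.
P(E|do(K)) = Σ_{F,X} P(E|K,F,X)·P(F,X).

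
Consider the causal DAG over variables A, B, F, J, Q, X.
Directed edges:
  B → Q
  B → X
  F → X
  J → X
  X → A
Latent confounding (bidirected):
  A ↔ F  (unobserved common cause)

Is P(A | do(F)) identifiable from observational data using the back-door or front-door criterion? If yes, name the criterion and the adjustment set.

P(A|do(F)): frontdoor, adjust for {X}.

desc(F)\{F}={A,X}; candidates ⊆ {B,J,Q}.
F↔A: latent back-door arc(s) into F.
size 0: {}; under {} F still reaches {A} ∋ A.
size 1: {B}, {J}, {Q}; under {B} F still reaches {A} ∋ A.
size 2: {B,J}, {B,Q}, {J,Q}; under {B,J} F still reaches {A} ∋ A.
F↔A cannot be blocked by any observed set — no back-door set.
{X}: (i) intercepts every directed F→A path; (ii) no back-door F→{X}; (iii) {F} blocks every back-door {X}→A. Front-door holds.
P(A|do(F)) = Σ_{X} P(X|F) Σ_{F'} P(A|X,F')P(F').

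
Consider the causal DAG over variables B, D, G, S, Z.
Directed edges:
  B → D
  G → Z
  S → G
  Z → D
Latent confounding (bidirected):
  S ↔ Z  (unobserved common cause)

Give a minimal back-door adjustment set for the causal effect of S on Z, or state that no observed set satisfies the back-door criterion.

desc(S)\{S}={D,G,Z}; candidates ⊆ {B}.
S↔Z: latent back-door arc(s) into S.
size 0: {}; under {} S still reaches {D,Z} ∋ Z.
size 1: {B}; under {B} S still reaches {D,Z} ∋ Z.
S↔Z cannot be blocked by any observed set — no back-door set.

S→Z: no observed back-door set.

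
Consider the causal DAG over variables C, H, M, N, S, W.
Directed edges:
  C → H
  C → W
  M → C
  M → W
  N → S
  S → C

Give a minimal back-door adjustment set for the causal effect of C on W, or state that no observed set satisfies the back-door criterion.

desc(C)\{C}={H,W}; candidates ⊆ {M,N,S}.
size 0: {}; under {} C still reaches {M,N,S,W} ∋ W.
{M}: C⊥W given {M} in G with C→· removed — back-door holds.

C→W: minimal back-door set {M}.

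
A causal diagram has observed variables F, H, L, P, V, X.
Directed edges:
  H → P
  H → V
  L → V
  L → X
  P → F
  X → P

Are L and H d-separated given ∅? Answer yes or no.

Bayes-Ball from L | ∅ reaches {F,P,V,X}.
H ∉ reach(L|∅) ⇒ L ⊥ H | ∅.

Yes — L ⊥ H | ∅.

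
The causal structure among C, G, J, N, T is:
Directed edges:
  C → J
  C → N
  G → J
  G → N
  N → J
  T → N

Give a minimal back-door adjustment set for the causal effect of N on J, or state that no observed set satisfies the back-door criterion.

N→J: minimal back-door set {C, G}.

desc(N)\{N}={J}; candidates ⊆ {C,G,T}.
size 0: {}; under {} N still reaches {C,G,J,T} ∋ J.
size 1: {C}, {G}, {T}; under {C} N still reaches {G,J,T} ∋ J.
{C,G}: N⊥J given {C,G} in G with N→· removed — back-door holds.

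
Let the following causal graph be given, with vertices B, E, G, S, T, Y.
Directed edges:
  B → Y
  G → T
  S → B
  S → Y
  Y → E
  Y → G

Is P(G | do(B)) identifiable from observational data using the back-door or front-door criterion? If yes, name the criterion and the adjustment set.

P(G|do(B)): backdoor, adjust for {S}.

desc(B)\{B}={E,G,T,Y}; candidates ⊆ {S}.
size 0: {}; under {} B still reaches {E,G,S,T,Y} ∋ G.
{S}: B⊥G given {S} in G with B→· removed — back-door holds.
P(G|do(B)) = Σ_{S} P(G|B,S)·P(S).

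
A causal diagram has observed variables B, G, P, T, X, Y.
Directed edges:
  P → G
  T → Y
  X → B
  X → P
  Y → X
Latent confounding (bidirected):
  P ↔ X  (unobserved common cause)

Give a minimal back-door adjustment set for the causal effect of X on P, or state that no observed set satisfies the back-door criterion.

desc(X)\{X}={B,G,P}; candidates ⊆ {T,Y}.
X↔P: latent back-door arc(s) into X.
size 0: {}; under {} X still reaches {G,P,T,Y} ∋ P.
size 1: {T}, {Y}; under {T} X still reaches {G,P,Y} ∋ P.
size 2: {T,Y}; under {T,Y} X still reaches {G,P} ∋ P.
X↔P cannot be blocked by any observed set — no back-door set.

X→P: no observed back-door set.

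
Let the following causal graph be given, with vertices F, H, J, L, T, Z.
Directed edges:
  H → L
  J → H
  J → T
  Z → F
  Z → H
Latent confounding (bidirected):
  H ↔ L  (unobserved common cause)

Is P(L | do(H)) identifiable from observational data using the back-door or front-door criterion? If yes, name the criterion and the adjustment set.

desc(H)\{H}={L}; candidates ⊆ {F,J,T,Z}.
H↔L: latent back-door arc(s) into H.
size 0: {}; under {} H still reaches {F,J,L,T,Z} ∋ L.
size 1: {F}, {J}, {T} …(+1); under {F} H still reaches {J,L,T,Z} ∋ L.
size 2: {F,J}, {F,T}, {F,Z} …(+3); under {F,J} H still reaches {L,Z} ∋ L.
H↔L cannot be blocked by any observed set — no back-door set.
No mediator lies on a directed H→…→L path.
Neither criterion identifies P(L|do(H)) in this graph.

P(L|do(H)): not identifiable (no BD/FD set).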